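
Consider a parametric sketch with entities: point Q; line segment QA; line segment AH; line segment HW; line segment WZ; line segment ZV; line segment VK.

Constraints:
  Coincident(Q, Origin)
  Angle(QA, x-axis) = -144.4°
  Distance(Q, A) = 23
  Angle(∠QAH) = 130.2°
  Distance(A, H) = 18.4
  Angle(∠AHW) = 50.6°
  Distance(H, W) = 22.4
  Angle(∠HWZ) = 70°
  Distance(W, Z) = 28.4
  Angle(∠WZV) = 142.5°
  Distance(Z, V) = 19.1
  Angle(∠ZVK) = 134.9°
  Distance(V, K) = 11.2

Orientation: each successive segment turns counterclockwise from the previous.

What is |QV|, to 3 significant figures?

44.2

Q is at the origin; QA runs at -144.4° with length 23.0, so A = (-18.7, -13.4). ∠QAH = 130.2° gives AH at -94.6° from the x-axis; with |AH| = 18.4, H = (-20.2, -31.7). ∠AHW = 50.6° gives HW at 34.8° from the x-axis; with |HW| = 22.4, W = (-1.78, -18.9). ∠HWZ = 70.0° gives WZ at 145° from the x-axis; with |WZ| = 28.4, Z = (-25.0, -2.57). ∠WZV = 142.5° gives ZV at -178° from the x-axis; with |ZV| = 19.1, V = (-44.1, -3.34). Then |QV| = |V − Q| = 44.2.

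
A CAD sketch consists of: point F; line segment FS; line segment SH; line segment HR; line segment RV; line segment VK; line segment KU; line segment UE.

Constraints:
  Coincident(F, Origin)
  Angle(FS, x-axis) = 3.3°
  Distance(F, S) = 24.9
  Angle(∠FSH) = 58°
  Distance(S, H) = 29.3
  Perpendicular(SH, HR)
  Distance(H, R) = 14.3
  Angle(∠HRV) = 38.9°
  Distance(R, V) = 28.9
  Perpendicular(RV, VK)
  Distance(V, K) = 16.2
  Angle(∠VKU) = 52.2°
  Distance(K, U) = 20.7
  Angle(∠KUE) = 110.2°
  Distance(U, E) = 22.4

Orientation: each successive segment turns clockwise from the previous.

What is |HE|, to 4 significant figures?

28.04

F is at the origin; FS runs at 3.3° with length 24.9, so S = (24.86, 1.433). ∠FSH = 58.0° gives SH at -118.7° from the x-axis; with |SH| = 29.3, H = (10.79, -24.27). The perpendicularity gives HR at right angles to SH, so HR runs at 151.3°; with |HR| = 14.3, R = (-1.755, -17.40). ∠HRV = 38.9° gives RV at 10.20° from the x-axis; with |RV| = 28.9, V = (26.69, -12.28). The perpendicularity gives VK at right angles to RV, so VK runs at -79.80°; with |VK| = 16.2, K = (29.56, -28.23). ∠VKU = 52.2° gives KU at 152.4° from the x-axis; with |KU| = 20.7, U = (11.21, -18.64). ∠KUE = 110.2° gives UE at 82.60° from the x-axis; with |UE| = 22.4, E = (14.10, 3.578). Then |HE| = |E − H| = 28.04.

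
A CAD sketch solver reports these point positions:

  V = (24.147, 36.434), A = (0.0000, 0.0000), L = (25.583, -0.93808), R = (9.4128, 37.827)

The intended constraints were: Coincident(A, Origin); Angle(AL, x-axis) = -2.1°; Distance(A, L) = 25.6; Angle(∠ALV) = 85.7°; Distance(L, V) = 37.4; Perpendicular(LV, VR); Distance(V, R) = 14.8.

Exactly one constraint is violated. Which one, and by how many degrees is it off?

Perpendicular(LV, VR) — off by 7.60°.

A = (0.00, 0.00) ✓; AL at -2.100° ✓; |AL| = 25.60 ✓; ∠ALV = 85.70° ✓; |LV| = 37.40 ✓; ∠(LV, VR) = 82.40° ✗; |VR| = 14.80 ✓.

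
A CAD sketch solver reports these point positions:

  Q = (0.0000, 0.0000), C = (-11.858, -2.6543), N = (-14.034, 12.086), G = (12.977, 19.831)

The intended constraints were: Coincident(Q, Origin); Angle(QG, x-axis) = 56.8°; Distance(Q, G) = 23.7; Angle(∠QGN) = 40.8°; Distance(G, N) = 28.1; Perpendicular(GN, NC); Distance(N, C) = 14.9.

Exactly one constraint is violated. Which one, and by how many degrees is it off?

Perpendicular(GN, NC) — off by 7.60°.

Q = (0.00, 0.00) ✓; QG at 56.80° ✓; |QG| = 23.70 ✓; ∠QGN = 40.80° ✓; |GN| = 28.10 ✓; ∠(GN, NC) = 82.40° ✗; |NC| = 14.90 ✓.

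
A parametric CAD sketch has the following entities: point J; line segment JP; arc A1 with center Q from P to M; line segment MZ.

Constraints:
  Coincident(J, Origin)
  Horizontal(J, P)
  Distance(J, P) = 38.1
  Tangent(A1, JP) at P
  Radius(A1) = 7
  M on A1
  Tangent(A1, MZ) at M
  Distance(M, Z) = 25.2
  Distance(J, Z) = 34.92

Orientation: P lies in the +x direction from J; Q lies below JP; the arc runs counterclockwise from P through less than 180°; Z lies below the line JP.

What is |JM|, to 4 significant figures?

31.95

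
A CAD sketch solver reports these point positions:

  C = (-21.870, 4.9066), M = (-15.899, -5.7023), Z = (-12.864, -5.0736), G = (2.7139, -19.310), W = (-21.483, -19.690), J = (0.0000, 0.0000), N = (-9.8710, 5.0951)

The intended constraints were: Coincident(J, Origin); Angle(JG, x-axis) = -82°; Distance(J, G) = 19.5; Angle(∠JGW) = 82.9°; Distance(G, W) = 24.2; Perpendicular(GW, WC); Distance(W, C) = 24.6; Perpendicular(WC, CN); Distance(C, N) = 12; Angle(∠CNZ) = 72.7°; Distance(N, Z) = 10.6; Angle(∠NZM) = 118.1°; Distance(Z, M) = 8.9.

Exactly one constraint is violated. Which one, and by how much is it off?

Distance(Z, M) = 8.9 — off by 5.80.

J = (0.00, 0.00) ✓; JG at -82.00° ✓; |JG| = 19.50 ✓; ∠JGW = 82.90° ✓; |GW| = 24.20 ✓; ∠(GW, WC) = 90.00° ✓; |WC| = 24.60 ✓; ∠(WC, CN) = 90.00° ✓; |CN| = 12.00 ✓; ∠CNZ = 72.70° ✓; |NZ| = 10.60 ✓; ∠NZM = 118.1° ✓; |ZM| = 3.099 ✗.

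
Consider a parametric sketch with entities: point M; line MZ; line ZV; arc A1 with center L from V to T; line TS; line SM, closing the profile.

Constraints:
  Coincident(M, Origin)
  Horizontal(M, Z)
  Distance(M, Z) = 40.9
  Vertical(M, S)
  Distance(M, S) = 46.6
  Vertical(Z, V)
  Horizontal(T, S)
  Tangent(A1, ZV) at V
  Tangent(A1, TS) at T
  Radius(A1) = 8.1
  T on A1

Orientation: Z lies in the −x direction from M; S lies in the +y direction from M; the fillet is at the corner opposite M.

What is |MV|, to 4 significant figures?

56.17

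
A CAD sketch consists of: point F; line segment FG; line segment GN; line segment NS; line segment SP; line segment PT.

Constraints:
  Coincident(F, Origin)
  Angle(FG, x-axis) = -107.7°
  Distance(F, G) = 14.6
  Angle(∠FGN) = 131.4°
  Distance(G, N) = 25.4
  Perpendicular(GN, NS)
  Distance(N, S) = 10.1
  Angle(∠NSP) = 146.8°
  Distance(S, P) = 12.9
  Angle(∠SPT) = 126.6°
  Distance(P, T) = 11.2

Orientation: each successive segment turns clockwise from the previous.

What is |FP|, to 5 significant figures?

29.705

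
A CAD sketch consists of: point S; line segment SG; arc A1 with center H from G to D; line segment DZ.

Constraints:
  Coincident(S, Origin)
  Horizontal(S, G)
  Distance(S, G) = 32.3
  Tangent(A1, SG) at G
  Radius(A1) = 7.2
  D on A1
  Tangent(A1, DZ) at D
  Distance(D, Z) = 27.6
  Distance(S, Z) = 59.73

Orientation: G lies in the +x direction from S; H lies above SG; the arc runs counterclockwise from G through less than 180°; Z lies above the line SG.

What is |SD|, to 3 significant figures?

38.4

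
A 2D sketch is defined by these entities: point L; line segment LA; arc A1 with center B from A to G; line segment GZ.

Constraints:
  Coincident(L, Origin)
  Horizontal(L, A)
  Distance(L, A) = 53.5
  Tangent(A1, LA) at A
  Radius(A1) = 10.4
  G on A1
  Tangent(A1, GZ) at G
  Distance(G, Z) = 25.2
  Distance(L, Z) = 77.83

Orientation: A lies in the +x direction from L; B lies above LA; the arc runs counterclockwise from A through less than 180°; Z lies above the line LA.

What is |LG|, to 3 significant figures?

63.7

Checks: |BG| = 10.40 ✓; ∠(BG, GZ) = 90.00° ✓; |GZ| = 25.20 ✓; |LZ| = 77.83 ✓.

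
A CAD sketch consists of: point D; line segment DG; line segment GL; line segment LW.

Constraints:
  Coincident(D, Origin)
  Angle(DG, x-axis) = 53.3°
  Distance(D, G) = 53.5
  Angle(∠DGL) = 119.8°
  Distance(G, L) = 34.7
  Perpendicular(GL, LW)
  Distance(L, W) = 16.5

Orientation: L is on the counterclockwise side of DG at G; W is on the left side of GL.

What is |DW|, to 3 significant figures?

68.2

D is at the origin; DG runs at 53.3° with length 53.5, so G = 53.5·(cos 53.3°, sin 53.3°) = (32.0, 42.9). ∠DGL = 119.8°, so GL runs at 53.3° + (180° − 119.8°) = 114° from the x-axis; with |GL| = 34.7, L = G + 34.7·(cos 114°, sin 114°) = (18.1, 74.7). GL ⟂ LW; with |LW| = 16.5 on the left of GL, W = L + 16.5·(-0.917, -0.399) = (3.00, 68.1). Then |DW| = |W − D| = 68.2.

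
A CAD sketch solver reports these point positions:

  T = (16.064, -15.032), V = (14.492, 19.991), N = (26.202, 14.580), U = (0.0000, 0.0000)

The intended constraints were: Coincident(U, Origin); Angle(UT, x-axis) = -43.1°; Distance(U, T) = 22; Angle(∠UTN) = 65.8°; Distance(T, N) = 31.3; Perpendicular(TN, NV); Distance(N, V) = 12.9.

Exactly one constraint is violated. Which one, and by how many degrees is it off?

Perpendicular(TN, NV) — off by 5.90°.

U = (0.00, 0.00) ✓; UT at -43.10° ✓; |UT| = 22.00 ✓; ∠UTN = 65.80° ✓; |TN| = 31.30 ✓; ∠(TN, NV) = 84.10° ✗; |NV| = 12.90 ✓.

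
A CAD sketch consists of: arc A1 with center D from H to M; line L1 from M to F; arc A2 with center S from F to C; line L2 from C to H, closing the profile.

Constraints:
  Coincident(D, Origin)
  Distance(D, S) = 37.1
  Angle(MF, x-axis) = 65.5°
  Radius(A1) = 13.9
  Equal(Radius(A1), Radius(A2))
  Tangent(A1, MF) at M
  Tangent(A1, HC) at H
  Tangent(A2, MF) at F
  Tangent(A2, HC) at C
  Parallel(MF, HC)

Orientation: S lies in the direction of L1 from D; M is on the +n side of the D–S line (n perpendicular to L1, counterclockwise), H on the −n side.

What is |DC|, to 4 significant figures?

39.62

The slot axis is L1's direction at 65.5°, so u = (cos 65.5°, sin 65.5°) = (0.4147, 0.9100) and n = (−sin 65.5°, cos 65.5°) = (-0.9100, 0.4147). D is at the origin and S lies 37.1 along u from D, so S = 37.1·u = (15.39, 33.76). Tangency of A1 to both parallel lines with radius 13.9 puts M and H at D ± 13.9·n: M = (-12.65, 5.764), H = (12.65, -5.764). Equal radii place F and C the same way about S: F = S + 13.9·n = (2.737, 39.52), C = S − 13.9·n = (28.03, 28.00). Then |DC| = |C − D| = 39.62.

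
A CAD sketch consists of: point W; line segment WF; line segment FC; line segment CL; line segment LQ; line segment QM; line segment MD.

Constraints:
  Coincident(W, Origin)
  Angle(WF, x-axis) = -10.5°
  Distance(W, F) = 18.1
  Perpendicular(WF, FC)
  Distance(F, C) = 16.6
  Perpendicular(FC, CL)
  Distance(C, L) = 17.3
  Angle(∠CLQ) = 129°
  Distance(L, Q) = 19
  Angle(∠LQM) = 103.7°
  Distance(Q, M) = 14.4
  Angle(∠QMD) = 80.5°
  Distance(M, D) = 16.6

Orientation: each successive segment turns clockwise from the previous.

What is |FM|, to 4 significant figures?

22.67

W is at the origin; WF runs at -10.5° with length 18.1, so F = (17.80, -3.298). WF is perpendicular to FC, so FC runs at -100.5°; with |FC| = 16.6, C = (14.77, -19.62). FC is perpendicular to CL, so CL runs at 169.5°; with |CL| = 17.3, L = (-2.239, -16.47). ∠CLQ = 129.0° gives LQ at 118.5° from the x-axis; with |LQ| = 19.0, Q = (-11.30, 0.2297). ∠LQM = 103.7° gives QM at 42.20° from the x-axis; with |QM| = 14.4, M = (-0.6369, 9.902). Then |FM| = |M − F| = 22.67.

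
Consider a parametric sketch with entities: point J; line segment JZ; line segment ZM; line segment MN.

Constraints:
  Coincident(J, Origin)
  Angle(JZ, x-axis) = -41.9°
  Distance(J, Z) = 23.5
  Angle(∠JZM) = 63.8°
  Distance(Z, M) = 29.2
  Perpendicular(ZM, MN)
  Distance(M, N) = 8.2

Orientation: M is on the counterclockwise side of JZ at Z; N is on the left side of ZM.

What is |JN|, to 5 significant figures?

22.812

J is at the origin; JZ runs at -41.9° with length 23.5, so Z = 23.5·(cos -41.9°, sin -41.9°) = (17.491, -15.694). ∠JZM = 63.8°, so ZM runs at -41.9° + (180° − 63.8°) = 74.300° from the x-axis; with |ZM| = 29.2, M = Z + 29.2·(cos 74.300°, sin 74.300°) = (25.393, 12.417). ZM ⟂ MN; with |MN| = 8.2 on the left of ZM, N = M + 8.2·(-0.96269, 0.27060) = (17.499, 14.635). Then |JN| = |N − J| = 22.812.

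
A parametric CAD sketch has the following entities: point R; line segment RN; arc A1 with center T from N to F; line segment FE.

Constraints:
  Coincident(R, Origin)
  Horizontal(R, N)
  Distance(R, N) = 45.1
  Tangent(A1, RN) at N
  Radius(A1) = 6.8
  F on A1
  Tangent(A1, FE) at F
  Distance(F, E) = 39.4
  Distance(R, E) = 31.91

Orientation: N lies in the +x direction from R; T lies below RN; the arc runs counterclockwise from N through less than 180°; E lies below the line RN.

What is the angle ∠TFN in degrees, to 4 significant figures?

67.81°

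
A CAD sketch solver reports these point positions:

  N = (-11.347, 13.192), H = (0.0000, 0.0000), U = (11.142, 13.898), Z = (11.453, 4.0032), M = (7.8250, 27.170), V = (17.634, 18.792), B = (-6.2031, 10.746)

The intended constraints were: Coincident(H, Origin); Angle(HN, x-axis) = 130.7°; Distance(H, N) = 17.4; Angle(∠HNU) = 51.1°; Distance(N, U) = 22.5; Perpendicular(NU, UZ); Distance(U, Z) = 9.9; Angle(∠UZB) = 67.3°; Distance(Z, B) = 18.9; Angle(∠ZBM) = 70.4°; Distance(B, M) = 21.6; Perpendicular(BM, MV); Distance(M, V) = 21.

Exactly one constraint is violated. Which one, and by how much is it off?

Distance(M, V) = 21 — off by 8.10.

H = (0.00, 0.00) ✓; HN at 130.7° ✓; |HN| = 17.40 ✓; ∠HNU = 51.10° ✓; |NU| = 22.50 ✓; ∠(NU, UZ) = 90.00° ✓; |UZ| = 9.900 ✓; ∠UZB = 67.30° ✓; |ZB| = 18.90 ✓; ∠ZBM = 70.40° ✓; |BM| = 21.60 ✓; ∠(BM, MV) = 90.00° ✓; |MV| = 12.90 ✗.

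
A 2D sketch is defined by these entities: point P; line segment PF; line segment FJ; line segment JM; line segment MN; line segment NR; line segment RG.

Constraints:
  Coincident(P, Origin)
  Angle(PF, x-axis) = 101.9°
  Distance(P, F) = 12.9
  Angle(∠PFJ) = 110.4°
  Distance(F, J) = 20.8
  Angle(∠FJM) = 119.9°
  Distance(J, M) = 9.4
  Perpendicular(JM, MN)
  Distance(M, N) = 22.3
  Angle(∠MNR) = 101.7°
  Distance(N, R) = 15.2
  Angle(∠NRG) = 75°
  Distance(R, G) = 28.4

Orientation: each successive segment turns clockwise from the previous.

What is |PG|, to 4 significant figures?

30.98

P is at the origin; PF runs at 101.9° with length 12.9, so F = (-2.660, 12.62). ∠PFJ = 110.4° gives FJ at 32.30° from the x-axis; with |FJ| = 20.8, J = (14.92, 23.74). ∠FJM = 119.9° gives JM at -27.80° from the x-axis; with |JM| = 9.4, M = (23.24, 19.35). The perpendicularity gives MN at right angles to JM, so MN runs at -117.8°; with |MN| = 22.3, N = (12.84, -0.3729). ∠MNR = 101.7° gives NR at 163.9° from the x-axis; with |NR| = 15.2, R = (-1.768, 3.842). ∠NRG = 75.0° gives RG at 58.90° from the x-axis; with |RG| = 28.4, G = (12.90, 28.16). Then |PG| = |G − P| = 30.98.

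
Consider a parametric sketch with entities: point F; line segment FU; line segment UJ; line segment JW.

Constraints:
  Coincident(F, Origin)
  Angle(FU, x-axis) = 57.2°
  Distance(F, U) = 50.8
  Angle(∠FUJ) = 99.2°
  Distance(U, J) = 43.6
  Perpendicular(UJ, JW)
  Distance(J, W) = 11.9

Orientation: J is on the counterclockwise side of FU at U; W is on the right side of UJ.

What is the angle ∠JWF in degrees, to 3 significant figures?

39.8°

F is at the origin; FU runs at 57.2° with length 50.8, so U = 50.8·(cos 57.2°, sin 57.2°) = (27.5, 42.7). ∠FUJ = 99.2°, so UJ runs at 57.2° + (180° − 99.2°) = 138° from the x-axis; with |UJ| = 43.6, J = U + 43.6·(cos 138°, sin 138°) = (-4.88, 71.9). The perpendicularity gives JW at right angles to UJ; with |JW| = 11.9 on the right of UJ, W = J + 11.9·(0.669, 0.743) = (3.08, 80.7). Then cos ∠JWF = WJ·WF / (|WJ||WF|), giving 39.8°.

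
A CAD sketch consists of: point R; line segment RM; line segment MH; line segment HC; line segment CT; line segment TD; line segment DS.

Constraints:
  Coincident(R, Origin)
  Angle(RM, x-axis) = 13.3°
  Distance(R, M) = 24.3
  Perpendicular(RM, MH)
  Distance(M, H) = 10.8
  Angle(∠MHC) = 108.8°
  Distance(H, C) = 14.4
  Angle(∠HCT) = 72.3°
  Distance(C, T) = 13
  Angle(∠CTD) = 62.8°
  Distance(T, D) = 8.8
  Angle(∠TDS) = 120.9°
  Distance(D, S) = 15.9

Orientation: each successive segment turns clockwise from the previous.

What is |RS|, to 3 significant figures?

29.6

R is at the origin; RM runs at 13.3° with length 24.3, so M = (23.6, 5.59). RM ⟂ MH, so MH runs at -76.7°; with |MH| = 10.8, H = (26.1, -4.92). ∠MHC = 108.8° gives HC at -148° from the x-axis; with |HC| = 14.4, C = (13.9, -12.6). ∠HCT = 72.3° gives CT at 104° from the x-axis; with |CT| = 13.0, T = (10.7, 0.0193). ∠CTD = 62.8° gives TD at -12.8° from the x-axis; with |TD| = 8.8, D = (19.3, -1.93). ∠TDS = 120.9° gives DS at -71.9° from the x-axis; with |DS| = 15.9, S = (24.2, -17.0). Then |RS| = |S − R| = 29.6.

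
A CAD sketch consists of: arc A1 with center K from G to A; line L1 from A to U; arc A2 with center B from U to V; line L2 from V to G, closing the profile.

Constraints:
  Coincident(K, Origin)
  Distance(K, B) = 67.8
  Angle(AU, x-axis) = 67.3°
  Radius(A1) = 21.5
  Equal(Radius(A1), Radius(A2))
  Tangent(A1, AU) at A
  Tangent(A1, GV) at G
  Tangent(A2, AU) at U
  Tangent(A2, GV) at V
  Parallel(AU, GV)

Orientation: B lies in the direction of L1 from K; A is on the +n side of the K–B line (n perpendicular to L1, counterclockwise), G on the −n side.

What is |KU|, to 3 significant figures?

71.1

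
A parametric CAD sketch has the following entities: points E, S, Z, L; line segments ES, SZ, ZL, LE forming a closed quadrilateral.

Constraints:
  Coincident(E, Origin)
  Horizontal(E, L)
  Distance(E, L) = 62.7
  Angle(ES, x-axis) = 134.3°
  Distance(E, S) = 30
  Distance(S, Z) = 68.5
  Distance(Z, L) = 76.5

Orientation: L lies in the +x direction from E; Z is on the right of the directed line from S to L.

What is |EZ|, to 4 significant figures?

43.76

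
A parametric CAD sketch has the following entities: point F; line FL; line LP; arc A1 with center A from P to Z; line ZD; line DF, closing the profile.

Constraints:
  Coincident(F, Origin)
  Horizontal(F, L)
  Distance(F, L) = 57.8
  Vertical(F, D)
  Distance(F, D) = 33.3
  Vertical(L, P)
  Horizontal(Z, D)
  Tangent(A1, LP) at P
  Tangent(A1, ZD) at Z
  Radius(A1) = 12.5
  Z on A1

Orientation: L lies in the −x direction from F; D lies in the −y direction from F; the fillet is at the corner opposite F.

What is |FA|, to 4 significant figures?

49.85

F is at the origin; FL is horizontal with |FL| = 57.8 and L on the −x side, so L = (-57.80, 0.000). FD is vertical with |FD| = 33.3 and D on the −y side, so D = (0.000, -33.30). The virtual corner opposite F is at (-57.80, -33.30). Tangency of A1 to LP means the radius AP is perpendicular to LP and tangency of A1 to ZD means the radius AZ is perpendicular to ZD, with radius 12.5, so the center A sits 12.5 in from both sides at A = (-45.30, -20.80). Then |FA| = |A − F| = 49.85.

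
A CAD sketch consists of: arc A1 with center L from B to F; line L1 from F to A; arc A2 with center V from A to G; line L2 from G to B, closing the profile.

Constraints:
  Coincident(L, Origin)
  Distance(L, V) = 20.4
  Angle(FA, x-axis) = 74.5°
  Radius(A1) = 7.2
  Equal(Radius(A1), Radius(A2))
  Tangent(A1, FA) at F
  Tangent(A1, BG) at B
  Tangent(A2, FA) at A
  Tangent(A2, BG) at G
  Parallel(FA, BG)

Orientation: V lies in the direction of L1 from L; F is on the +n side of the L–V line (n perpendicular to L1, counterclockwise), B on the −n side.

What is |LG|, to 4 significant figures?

21.63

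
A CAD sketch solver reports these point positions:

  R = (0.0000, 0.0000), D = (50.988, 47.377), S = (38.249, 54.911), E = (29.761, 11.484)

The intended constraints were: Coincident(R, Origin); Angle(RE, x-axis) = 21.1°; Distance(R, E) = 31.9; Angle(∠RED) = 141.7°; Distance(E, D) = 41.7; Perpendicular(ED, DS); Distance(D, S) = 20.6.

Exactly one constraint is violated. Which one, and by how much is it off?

Distance(D, S) = 20.6 — off by 5.80.

R = (0.00, 0.00) ✓; RE at 21.10° ✓; |RE| = 31.90 ✓; ∠RED = 141.7° ✓; |ED| = 41.70 ✓; ∠(ED, DS) = 90.00° ✓; |DS| = 14.80 ✗.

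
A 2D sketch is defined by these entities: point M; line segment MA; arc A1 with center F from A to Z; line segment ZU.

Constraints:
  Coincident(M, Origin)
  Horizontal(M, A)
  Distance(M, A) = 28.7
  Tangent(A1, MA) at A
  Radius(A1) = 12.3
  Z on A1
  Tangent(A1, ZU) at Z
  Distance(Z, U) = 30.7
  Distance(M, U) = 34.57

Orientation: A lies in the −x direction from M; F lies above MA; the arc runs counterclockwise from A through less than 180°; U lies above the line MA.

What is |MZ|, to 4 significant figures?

18.96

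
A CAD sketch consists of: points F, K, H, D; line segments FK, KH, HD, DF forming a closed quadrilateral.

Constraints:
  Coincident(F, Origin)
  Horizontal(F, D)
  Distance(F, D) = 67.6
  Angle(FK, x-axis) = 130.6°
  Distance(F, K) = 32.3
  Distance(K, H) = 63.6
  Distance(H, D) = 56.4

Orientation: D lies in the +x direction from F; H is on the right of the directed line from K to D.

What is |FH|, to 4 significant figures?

31.41

Checks: F.y = 0.00, D.y = 0.00 ✓; |KH| = 63.60 ✓; |HD| = 56.40 ✓.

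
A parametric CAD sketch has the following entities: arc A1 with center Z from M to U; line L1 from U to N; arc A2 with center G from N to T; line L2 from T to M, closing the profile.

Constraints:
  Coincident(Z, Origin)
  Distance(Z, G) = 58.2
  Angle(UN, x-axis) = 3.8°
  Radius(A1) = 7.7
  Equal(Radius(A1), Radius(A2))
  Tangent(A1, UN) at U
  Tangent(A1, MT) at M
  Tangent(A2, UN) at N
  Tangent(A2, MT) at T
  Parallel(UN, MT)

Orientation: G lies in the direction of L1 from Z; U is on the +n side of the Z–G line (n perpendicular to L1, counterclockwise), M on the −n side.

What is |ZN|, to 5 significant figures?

58.707

The slot axis is L1's direction at 3.8°, so u = (cos 3.8°, sin 3.8°) = (0.99780, 0.066274) and n = (−sin 3.8°, cos 3.8°) = (-0.066274, 0.99780). Z is at the origin and G lies 58.2 along u from Z, so G = 58.2·u = (58.072, 3.8571). Tangency of A1 to both parallel lines with radius 7.7 puts U and M at Z ± 7.7·n: U = (-0.51031, 7.6831), M = (0.51031, -7.6831). Equal radii place N and T the same way about G: N = G + 7.7·n = (57.562, 11.540), T = G − 7.7·n = (58.582, -3.8259). Then |ZN| = |N − Z| = 58.707.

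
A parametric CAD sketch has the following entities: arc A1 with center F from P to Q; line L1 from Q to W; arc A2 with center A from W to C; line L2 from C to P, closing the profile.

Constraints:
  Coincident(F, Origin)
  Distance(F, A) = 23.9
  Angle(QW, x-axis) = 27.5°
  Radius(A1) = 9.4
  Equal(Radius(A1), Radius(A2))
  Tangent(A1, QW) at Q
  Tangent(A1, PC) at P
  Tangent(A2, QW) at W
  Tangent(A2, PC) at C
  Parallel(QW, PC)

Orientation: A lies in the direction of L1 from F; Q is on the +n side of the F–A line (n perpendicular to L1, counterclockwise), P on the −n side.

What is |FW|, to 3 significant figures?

25.7

Tangency of A1 to both parallel lines with radius 9.4 puts Q and P at F ± 9.4·n: Q = (-4.34, 8.34), P = (4.34, -8.34). Equal radii place W and C the same way about A: W = A + 9.4·n = (16.9, 19.4), C = A − 9.4·n = (25.5, 2.70). Then |FW| = |W − F| = 25.7.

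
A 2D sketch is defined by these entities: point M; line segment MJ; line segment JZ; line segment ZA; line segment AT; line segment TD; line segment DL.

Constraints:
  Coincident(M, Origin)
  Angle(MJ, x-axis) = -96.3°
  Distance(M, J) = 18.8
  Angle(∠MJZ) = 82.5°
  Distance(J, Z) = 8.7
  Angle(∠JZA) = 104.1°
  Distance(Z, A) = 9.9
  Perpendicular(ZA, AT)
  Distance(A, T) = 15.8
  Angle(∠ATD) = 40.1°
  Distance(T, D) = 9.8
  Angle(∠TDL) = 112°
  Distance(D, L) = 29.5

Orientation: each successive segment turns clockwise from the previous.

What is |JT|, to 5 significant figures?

14.095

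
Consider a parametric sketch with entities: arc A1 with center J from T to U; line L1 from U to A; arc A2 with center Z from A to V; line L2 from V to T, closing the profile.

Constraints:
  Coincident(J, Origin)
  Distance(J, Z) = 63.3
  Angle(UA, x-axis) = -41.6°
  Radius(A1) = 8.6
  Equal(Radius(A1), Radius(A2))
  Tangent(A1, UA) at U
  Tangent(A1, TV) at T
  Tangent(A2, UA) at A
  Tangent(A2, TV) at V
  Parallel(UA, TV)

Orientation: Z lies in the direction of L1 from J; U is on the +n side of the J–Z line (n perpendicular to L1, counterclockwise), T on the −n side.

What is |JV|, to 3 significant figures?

63.9

The slot axis is L1's direction at -41.6°, so u = (cos -41.6°, sin -41.6°) = (0.748, -0.664) and n = (−sin -41.6°, cos -41.6°) = (0.664, 0.748). J is at the origin and Z lies 63.3 along u from J, so Z = 63.3·u = (47.3, -42.0). Tangency of A1 to both parallel lines with radius 8.6 puts U and T at J ± 8.6·n: U = (5.71, 6.43), T = (-5.71, -6.43). Equal radii place A and V the same way about Z: A = Z + 8.6·n = (53.0, -35.6), V = Z − 8.6·n = (41.6, -48.5). Then |JV| = |V − J| = 63.9.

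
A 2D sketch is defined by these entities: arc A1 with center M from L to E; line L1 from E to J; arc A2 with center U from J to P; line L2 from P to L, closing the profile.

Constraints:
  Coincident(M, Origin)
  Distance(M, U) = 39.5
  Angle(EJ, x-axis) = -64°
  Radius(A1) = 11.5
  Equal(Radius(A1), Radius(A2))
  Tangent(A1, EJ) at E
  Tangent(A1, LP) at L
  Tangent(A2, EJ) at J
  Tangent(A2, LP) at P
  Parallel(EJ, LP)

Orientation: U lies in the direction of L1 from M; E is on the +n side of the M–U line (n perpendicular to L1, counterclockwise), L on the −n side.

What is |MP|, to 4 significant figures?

41.14

Tangency of A1 to both parallel lines with radius 11.5 puts E and L at M ± 11.5·n: E = (10.34, 5.041), L = (-10.34, -5.041). Equal radii place J and P the same way about U: J = U + 11.5·n = (27.65, -30.46), P = U − 11.5·n = (6.980, -40.54). Then |MP| = |P − M| = 41.14.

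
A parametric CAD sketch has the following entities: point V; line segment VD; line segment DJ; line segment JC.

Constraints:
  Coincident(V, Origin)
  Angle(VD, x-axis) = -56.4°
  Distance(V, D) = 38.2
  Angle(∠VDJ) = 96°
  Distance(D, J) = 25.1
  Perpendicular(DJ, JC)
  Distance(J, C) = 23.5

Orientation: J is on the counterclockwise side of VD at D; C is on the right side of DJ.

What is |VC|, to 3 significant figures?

68.0

∠VDJ = 96.0°, so DJ runs at -56.4° + (180° − 96.0°) = 27.6° from the x-axis; with |DJ| = 25.1, J = D + 25.1·(cos 27.6°, sin 27.6°) = (43.4, -20.2). DJ ⟂ JC; with |JC| = 23.5 on the right of DJ, C = J + 23.5·(0.463, -0.886) = (54.3, -41.0). Then |VC| = |C − V| = 68.0.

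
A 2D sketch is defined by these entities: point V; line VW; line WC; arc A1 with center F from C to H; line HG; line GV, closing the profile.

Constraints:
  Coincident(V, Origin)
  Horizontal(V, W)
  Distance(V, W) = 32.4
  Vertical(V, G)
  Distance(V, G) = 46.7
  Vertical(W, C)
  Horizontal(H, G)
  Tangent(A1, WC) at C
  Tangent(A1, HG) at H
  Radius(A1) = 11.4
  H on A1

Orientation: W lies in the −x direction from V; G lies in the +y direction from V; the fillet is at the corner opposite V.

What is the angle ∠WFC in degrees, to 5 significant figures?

72.102°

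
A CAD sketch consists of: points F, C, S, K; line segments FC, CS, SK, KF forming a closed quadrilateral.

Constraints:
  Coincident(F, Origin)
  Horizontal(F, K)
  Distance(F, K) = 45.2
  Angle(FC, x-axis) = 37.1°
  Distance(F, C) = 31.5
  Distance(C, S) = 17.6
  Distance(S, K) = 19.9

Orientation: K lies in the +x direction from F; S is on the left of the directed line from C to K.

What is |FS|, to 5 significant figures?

47.051

Checks: |CS| = 17.60 ✓; |SK| = 19.90 ✓.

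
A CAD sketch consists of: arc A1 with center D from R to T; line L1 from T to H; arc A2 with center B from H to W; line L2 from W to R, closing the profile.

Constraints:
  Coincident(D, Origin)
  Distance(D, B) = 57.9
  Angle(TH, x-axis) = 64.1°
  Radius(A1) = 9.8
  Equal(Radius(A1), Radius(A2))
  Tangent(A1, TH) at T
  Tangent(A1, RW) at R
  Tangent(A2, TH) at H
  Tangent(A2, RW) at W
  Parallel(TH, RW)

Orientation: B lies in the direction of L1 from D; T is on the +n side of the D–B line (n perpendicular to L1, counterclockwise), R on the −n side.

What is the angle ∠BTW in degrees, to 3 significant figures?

9.10°

Tangency of A1 to both parallel lines with radius 9.8 puts T and R at D ± 9.8·n: T = (-8.82, 4.28), R = (8.82, -4.28). Equal radii place H and W the same way about B: H = B + 9.8·n = (16.5, 56.4), W = B − 9.8·n = (34.1, 47.8). Then cos ∠BTW = TB·TW / (|TB||TW|), giving 9.10°.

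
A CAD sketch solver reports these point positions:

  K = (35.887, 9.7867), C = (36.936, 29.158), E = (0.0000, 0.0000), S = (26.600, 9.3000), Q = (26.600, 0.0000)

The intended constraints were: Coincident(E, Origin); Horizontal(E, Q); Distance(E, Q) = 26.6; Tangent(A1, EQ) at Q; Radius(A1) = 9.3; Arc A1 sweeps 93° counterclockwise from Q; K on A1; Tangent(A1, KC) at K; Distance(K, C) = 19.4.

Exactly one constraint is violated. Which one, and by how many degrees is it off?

Tangent(A1, KC) at K — off by 6.10°.

E = (0.00, 0.00) ✓; E.y = 0.00, Q.y = 0.00 ✓; |EQ| = 26.60 ✓; ∠(SQ, QE) = 90.00° ✓; |SQ| = 9.300 ✓; bearing(S→K) − bearing(S→Q) = 93.00° ✓; |SK| = 9.300 ✓; ∠(SK, KC) = 96.10° ✗; |KC| = 19.40 ✓.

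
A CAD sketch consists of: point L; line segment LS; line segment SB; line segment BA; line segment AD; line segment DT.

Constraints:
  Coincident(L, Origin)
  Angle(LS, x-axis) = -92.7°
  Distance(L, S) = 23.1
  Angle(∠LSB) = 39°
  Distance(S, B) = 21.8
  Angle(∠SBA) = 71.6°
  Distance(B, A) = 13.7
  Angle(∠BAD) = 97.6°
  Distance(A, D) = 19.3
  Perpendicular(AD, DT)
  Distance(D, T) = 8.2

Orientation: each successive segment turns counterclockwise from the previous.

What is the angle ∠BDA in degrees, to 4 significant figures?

32.75°

∠SBA = 71.6° gives BA at 156.7° from the x-axis; with |BA| = 13.7, A = (0.8311, -1.379). ∠BAD = 97.6° gives AD at -120.9° from the x-axis; with |AD| = 19.3, D = (-9.080, -17.94). Then cos ∠BDA = DB·DA / (|DB||DA|), giving 32.75°.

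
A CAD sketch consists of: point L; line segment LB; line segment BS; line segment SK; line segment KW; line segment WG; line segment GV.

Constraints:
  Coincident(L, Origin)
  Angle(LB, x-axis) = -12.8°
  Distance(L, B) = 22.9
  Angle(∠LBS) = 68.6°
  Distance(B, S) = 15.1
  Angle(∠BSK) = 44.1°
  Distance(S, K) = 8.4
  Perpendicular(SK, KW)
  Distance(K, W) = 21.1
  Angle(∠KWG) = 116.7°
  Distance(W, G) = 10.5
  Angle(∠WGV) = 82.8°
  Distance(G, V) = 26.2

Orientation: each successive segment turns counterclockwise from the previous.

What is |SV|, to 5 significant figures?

9.7905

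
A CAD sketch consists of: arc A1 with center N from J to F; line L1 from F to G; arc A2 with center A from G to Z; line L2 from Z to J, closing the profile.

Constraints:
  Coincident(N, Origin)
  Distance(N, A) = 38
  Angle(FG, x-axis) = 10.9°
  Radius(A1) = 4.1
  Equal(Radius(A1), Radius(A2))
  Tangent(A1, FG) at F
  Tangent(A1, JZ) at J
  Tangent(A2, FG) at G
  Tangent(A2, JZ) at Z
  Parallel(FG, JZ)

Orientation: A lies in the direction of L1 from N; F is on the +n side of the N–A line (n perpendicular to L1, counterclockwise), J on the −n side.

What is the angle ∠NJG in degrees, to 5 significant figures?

77.823°

The slot axis is L1's direction at 10.9°, so u = (cos 10.9°, sin 10.9°) = (0.98196, 0.18910) and n = (−sin 10.9°, cos 10.9°) = (-0.18910, 0.98196). N is at the origin and A lies 38.0 along u from N, so A = 38.0·u = (37.314, 7.1856). Tangency of A1 to both parallel lines with radius 4.1 puts F and J at N ± 4.1·n: F = (-0.77529, 4.0260), J = (0.77529, -4.0260). Equal radii place G and Z the same way about A: G = A + 4.1·n = (36.539, 11.212), Z = A − 4.1·n = (38.090, 3.1596). Then cos ∠NJG = JN·JG / (|JN||JG|), giving 77.823°.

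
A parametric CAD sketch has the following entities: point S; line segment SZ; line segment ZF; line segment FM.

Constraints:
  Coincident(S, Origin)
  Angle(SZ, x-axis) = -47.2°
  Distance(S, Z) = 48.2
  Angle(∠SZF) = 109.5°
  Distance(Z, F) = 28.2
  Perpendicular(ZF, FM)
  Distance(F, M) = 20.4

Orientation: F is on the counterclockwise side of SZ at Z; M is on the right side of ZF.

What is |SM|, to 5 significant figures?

79.346

∠SZF = 109.5°, so ZF runs at -47.2° + (180° − 109.5°) = 23.300° from the x-axis; with |ZF| = 28.2, F = Z + 28.2·(cos 23.300°, sin 23.300°) = (58.649, -24.211). ZF is perpendicular to FM; with |FM| = 20.4 on the right of ZF, M = F + 20.4·(0.39555, -0.91845) = (66.718, -42.948). Then |SM| = |M − S| = 79.346.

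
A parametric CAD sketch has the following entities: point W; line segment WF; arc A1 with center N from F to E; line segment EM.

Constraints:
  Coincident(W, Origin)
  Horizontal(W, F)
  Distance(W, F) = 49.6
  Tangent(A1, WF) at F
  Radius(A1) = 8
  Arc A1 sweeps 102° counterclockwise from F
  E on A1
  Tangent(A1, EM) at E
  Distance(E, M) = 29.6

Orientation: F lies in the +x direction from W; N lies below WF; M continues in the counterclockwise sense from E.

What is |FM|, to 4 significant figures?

38.65

W is at the origin; W and F share the same y with |WF| = 49.6 and F on the +x side, so F = (49.60, 0.000). Since A1 is tangent to WF there, NF ⟂ WF, so N = F + (0, -8) = (49.60, -8.000). On A1, F sits at bearing 90° from N; a 102° counterclockwise sweep puts E at bearing 192°, so E = N + 8.0·(cos 192°, sin 192°) = (41.77, -9.663). Tangency of A1 to EM means the radius NE is perpendicular to EM, so EM runs along (−sin 192°, cos 192°); with |EM| = 29.6, M = (47.93, -38.62). Then |FM| = |M − F| = 38.65.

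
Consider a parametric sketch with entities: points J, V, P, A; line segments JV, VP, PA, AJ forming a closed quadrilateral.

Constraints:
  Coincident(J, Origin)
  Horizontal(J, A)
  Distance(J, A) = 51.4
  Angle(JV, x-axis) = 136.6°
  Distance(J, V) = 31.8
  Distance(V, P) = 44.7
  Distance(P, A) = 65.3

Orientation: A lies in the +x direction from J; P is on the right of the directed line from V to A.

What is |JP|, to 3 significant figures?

23.5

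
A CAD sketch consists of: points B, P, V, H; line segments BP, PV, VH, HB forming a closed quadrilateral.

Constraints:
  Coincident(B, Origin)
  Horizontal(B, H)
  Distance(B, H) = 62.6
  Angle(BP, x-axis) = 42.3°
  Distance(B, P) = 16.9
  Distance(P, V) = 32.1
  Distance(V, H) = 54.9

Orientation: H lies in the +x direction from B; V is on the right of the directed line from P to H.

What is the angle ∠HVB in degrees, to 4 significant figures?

97.41°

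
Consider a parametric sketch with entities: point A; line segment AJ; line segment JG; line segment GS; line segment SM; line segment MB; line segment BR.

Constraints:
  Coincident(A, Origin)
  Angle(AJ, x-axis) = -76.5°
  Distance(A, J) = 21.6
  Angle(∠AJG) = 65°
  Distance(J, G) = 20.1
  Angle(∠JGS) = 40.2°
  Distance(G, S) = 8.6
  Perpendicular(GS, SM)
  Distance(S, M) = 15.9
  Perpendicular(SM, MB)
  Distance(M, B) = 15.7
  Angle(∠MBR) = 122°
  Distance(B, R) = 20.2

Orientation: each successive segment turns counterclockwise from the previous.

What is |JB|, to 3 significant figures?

22.6

A is at the origin; AJ runs at -76.5° with length 21.6, so J = (5.04, -21.0). ∠AJG = 65.0° gives JG at 38.5° from the x-axis; with |JG| = 20.1, G = (20.8, -8.49). ∠JGS = 40.2° gives GS at 178° from the x-axis; with |GS| = 8.6, S = (12.2, -8.24). GS is perpendicular to SM, so SM runs at -91.7°; with |SM| = 15.9, M = (11.7, -24.1). The perpendicularity gives MB at right angles to SM, so MB runs at -1.70°; with |MB| = 15.7, B = (27.4, -24.6). Then |JB| = |B − J| = 22.6.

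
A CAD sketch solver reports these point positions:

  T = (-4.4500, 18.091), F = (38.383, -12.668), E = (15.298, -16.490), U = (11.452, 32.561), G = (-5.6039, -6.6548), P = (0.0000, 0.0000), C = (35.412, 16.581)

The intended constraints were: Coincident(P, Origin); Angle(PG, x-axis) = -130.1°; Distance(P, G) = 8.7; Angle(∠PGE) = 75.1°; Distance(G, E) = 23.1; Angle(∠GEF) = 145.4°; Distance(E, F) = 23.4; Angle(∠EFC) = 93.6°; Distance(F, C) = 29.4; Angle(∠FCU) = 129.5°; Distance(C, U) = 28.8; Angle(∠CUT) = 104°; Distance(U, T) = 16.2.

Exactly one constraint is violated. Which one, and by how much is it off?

Distance(U, T) = 16.2 — off by 5.30.

P = (0.00, 0.00) ✓; PG at -130.1° ✓; |PG| = 8.700 ✓; ∠PGE = 75.10° ✓; |GE| = 23.10 ✓; ∠GEF = 145.4° ✓; |EF| = 23.40 ✓; ∠EFC = 93.60° ✓; |FC| = 29.40 ✓; ∠FCU = 129.5° ✓; |CU| = 28.80 ✓; ∠CUT = 104.0° ✓; |UT| = 21.50 ✗.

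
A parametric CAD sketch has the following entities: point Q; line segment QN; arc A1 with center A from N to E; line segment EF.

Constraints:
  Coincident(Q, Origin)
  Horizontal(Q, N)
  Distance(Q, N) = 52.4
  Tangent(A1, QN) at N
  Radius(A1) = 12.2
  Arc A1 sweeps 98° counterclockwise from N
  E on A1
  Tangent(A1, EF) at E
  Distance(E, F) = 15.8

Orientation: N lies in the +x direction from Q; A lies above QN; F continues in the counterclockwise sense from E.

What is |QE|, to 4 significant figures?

65.96

Q is at the origin; QN is horizontal with |QN| = 52.4 and N on the +x side, so N = (52.40, 0.000). A1 meets QN tangentially, so AN is at right angles to QN, so A = N + (0, 12.2) = (52.40, 12.20). On A1, N sits at bearing -90° from A; a 98° counterclockwise sweep puts E at bearing 8°, so E = A + 12.2·(cos 8°, sin 8°) = (64.48, 13.90). Then |QE| = |E − Q| = 65.96.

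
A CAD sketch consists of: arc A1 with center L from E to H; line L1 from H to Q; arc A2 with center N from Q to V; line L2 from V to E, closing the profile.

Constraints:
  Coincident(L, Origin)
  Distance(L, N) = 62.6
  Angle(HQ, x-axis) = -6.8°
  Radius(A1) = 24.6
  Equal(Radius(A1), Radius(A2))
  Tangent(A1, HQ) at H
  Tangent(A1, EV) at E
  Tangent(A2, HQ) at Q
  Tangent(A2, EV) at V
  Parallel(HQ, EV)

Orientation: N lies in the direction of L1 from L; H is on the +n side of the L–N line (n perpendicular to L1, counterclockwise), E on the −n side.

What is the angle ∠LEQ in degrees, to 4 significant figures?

51.83°

The slot axis is L1's direction at -6.8°, so u = (cos -6.8°, sin -6.8°) = (0.9930, -0.1184) and n = (−sin -6.8°, cos -6.8°) = (0.1184, 0.9930). L is at the origin and N lies 62.6 along u from L, so N = 62.6·u = (62.16, -7.412). Tangency of A1 to both parallel lines with radius 24.6 puts H and E at L ± 24.6·n: H = (2.913, 24.43), E = (-2.913, -24.43). Equal radii place Q and V the same way about N: Q = N + 24.6·n = (65.07, 17.01), V = N − 24.6·n = (59.25, -31.84). Then cos ∠LEQ = EL·EQ / (|EL||EQ|), giving 51.83°.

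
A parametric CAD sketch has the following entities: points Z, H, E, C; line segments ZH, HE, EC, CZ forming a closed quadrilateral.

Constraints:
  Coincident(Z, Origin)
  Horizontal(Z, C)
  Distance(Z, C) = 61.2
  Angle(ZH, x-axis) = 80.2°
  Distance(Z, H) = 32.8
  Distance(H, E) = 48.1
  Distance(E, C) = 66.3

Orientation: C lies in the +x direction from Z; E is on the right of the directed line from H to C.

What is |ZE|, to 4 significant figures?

15.31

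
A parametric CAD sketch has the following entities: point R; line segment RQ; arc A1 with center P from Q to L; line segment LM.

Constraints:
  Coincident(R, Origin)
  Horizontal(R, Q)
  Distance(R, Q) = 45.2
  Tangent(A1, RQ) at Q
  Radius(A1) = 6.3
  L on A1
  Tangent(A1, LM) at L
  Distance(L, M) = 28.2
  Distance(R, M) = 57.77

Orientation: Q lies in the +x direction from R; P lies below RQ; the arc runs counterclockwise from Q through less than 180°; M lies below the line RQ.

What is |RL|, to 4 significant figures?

39.85

R is at the origin; RQ is horizontal with |RQ| = 45.2 and Q on the +x side, so Q = (45.20, 0.000). A1 meets RQ tangentially, so PQ is at right angles to RQ, so P = Q + (0, -6.3) = (45.20, -6.300). Since PL ⟂ LM (tangency), |PM| = √(6.3² + 28.2²) = 28.90 regardless of where L sits on A1. So M lies on both circle(R, 57.77) and circle(P, 28.90); the below-RQ intersection is M = (45.82, -35.19). L is the foot of the tangent from M: L = (39.08, -7.804).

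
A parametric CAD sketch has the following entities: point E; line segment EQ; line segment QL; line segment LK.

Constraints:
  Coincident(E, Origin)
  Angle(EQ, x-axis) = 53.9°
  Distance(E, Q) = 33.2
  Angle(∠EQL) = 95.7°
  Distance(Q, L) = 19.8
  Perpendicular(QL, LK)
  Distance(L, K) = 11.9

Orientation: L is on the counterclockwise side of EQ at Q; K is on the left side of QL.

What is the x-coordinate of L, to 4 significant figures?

4.801

E is at the origin; EQ runs at 53.9° with length 33.2, so Q = 33.2·(cos 53.9°, sin 53.9°) = (19.56, 26.83). ∠EQL = 95.7°, so QL runs at 53.9° + (180° − 95.7°) = 138.2° from the x-axis; with |QL| = 19.8, L = Q + 19.8·(cos 138.2°, sin 138.2°) = (4.801, 40.02). So L.x = 4.801.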